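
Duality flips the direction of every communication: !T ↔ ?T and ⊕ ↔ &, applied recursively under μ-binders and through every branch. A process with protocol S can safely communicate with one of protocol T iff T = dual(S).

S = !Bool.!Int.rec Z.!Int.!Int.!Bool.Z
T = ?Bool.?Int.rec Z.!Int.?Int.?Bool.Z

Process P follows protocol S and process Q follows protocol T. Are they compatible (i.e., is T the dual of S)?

NO

!Bool vs ?Bool  match
  !Int vs ?Int  match
    rec Z vs rec Z  match (rec unchanged)
      !Int vs !Int  ✗ same direction on both sides — not dual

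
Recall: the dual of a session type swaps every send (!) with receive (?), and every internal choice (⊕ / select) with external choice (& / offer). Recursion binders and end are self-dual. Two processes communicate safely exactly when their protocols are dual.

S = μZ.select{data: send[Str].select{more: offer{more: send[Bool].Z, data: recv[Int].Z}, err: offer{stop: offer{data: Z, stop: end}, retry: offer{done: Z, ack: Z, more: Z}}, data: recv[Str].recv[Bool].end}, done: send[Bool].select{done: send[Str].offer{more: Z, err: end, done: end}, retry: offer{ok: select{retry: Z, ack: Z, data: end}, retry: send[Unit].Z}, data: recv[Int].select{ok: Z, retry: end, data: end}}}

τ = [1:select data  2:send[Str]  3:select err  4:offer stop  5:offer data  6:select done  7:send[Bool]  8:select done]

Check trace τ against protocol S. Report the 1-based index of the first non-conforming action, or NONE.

NONE

[1] select data  match  now at send[Str].select{more: offer{more: send[Bool].μZ.…, data: recv[Int].μZ.…}, err: offer{stop: offer{data: μZ.…, stop: end}, retry: offer{done: μZ.…, ack: μZ.…, more: μZ.…}}, data: recv[Str].recv[Bool].end}
[2] send[Str]  match  now at select{more: offer{more: send[Bool].μZ.…, data: recv[Int].μZ.…}, err: offer{stop: offer{data: μZ.…, stop: end}, retry: offer{done: μZ.…, ack: μZ.…, more: μZ.…}}, data: recv[Str].recv[Bool].end}
[3] select err  match  now at offer{stop: offer{data: μZ.…, stop: end}, retry: offer{done: μZ.…, ack: μZ.…, more: μZ.…}}
[4] offer stop  match  now at offer{data: μZ.…, stop: end}
[5] offer data  match  now at μZ.…
[6] select done  match  now at send[Bool].select{done: send[Str].offer{more: μZ.…, err: end, done: end}, retry: offer{ok: select{retry: μZ.…, ack: μZ.…, data: end}, retry: send[Unit].μZ.…}, data: recv[Int].select{ok: μZ.…, retry: end, data: end}}
[7] send[Bool]  match  now at select{done: send[Str].offer{more: μZ.…, err: end, done: end}, retry: offer{ok: select{retry: μZ.…, ack: μZ.…, data: end}, retry: send[Unit].μZ.…}, data: recv[Int].select{ok: μZ.…, retry: end, data: end}}
[8] select done  match  now at send[Str].offer{more: μZ.…, err: end, done: end}
τ conforms to S (length 8)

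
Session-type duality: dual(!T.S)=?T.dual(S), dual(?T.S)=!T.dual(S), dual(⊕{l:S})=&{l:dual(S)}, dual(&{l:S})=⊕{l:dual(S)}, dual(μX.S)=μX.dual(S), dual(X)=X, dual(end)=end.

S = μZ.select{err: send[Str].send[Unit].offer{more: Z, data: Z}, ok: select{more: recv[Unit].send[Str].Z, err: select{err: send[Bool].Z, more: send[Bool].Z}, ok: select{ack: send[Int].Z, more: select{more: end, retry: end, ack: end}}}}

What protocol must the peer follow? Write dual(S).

μZ.offer{err: recv[Str].recv[Unit].select{more: Z, data: Z}, ok: offer{more: send[Unit].recv[Str].Z, err: offer{err: recv[Bool].Z, more: recv[Bool].Z}, ok: offer{ack: recv[Int].Z, more: offer{more: end, retry: end, ack: end}}}}

μZ → μZ  (μ self-dual)
  select{err,ok} → offer{err,ok}  (internal→external)
    • err:
      send[Str] → recv[Str]
        send[Unit] → recv[Unit]
          offer{more,data} → select{more,data}  (&→⊕)
            • more:
              Z self-dual
            • data:
              Z self-dual
    • ok:
      select{more,err,ok} → offer{more,err,ok}  (internal→external)
        • more:
          recv[Unit] → send[Unit]
            send[Str] → recv[Str]
              Z self-dual
        • err:
          select{err,more} → offer{err,more}  (internal→external)
            • err:
              send[Bool] → recv[Bool]
                Z self-dual
            • more:
              send[Bool] → recv[Bool]
                Z self-dual
        • ok:
          select{ack,more} → offer{ack,more}  (internal→external)
            • ack:
              send[Int] → recv[Int]
                Z self-dual
            • more:
              select{more,retry,ack} → offer{more,retry,ack}  (internal→external)
                • more:
                  end self-dual
                • retry:
                  end self-dual
                • ack:
                  end self-dual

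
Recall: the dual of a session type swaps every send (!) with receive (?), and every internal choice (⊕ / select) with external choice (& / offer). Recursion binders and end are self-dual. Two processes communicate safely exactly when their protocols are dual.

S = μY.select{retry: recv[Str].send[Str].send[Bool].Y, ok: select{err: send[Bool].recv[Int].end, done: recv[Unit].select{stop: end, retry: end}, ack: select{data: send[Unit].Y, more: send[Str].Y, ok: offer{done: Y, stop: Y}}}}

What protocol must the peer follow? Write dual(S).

μY.offer{retry: send[Str].recv[Str].recv[Bool].Y, ok: offer{err: recv[Bool].send[Int].end, done: send[Unit].offer{stop: end, retry: end}, ack: offer{data: recv[Unit].Y, more: recv[Str].Y, ok: select{done: Y, stop: Y}}}}

μY ↦ μY  (μ self-dual)
  select{retry,ok} ↦ offer{retry,ok}  (⊕→&)
    case retry:
      recv[Str] ↦ send[Str]
        send[Str] ↦ recv[Str]
          send[Bool] ↦ recv[Bool]
            dual(Y) = Y
    case ok:
      select{err,done,ack} ↦ offer{err,done,ack}  (⊕→&)
        case err:
          send[Bool] ↦ recv[Bool]
            recv[Int] ↦ send[Int]
              dual(end) = end
        case done:
          recv[Unit] ↦ send[Unit]
            select{stop,retry} ↦ offer{stop,retry}  (⊕→&)
              case stop:
                dual(end) = end
              case retry:
                dual(end) = end
        case ack:
          select{data,more,ok} ↦ offer{data,more,ok}  (⊕→&)
            case data:
              send[Unit] ↦ recv[Unit]
                dual(Y) = Y
            case more:
              send[Str] ↦ recv[Str]
                dual(Y) = Y
            case ok:
              offer{done,stop} ↦ select{done,stop}  (external→internal)
                case done:
                  dual(Y) = Y
                case stop:
                  dual(Y) = Y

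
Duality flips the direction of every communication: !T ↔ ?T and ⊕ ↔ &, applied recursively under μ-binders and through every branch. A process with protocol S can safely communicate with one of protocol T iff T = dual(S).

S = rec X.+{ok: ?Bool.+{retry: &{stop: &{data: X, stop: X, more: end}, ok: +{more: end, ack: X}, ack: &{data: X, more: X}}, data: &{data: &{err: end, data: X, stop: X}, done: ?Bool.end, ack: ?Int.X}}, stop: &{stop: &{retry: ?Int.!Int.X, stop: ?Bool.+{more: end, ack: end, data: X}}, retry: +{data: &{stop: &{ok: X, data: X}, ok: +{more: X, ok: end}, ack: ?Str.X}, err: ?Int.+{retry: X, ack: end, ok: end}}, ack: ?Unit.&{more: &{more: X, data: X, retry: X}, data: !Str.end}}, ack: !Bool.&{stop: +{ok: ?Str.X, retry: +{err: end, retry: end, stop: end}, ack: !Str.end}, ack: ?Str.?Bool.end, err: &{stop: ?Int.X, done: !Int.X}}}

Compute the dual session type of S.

rec X.&{ok: !Bool.&{retry: +{stop: +{data: X, stop: X, more: end}, ok: &{more: end, ack: X}, ack: +{data: X, more: X}}, data: +{data: +{err: end, data: X, stop: X}, done: !Bool.end, ack: !Int.X}}, stop: +{stop: +{retry: !Int.?Int.X, stop: !Bool.&{more: end, ack: end, data: X}}, retry: &{data: +{stop: +{ok: X, data: X}, ok: &{more: X, ok: end}, ack: !Str.X}, err: !Int.&{retry: X, ack: end, ok: end}}, ack: !Unit.+{more: +{more: X, data: X, retry: X}, data: ?Str.end}}, ack: ?Bool.+{stop: &{ok: !Str.X, retry: &{err: end, retry: end, stop: end}, ack: ?Str.end}, ack: !Str.!Bool.end, err: +{stop: !Int.X, done: ?Int.X}}}

rec X ↦ rec X  (rec unchanged)
  +{ok,stop,ack} ↦ &{ok,stop,ack}  (select→offer)
    • ok:
      ?Bool ↦ !Bool
        +{retry,data} ↦ &{retry,data}  (select→offer)
          • retry:
            &{stop,ok,ack} ↦ +{stop,ok,ack}  (external→internal)
              • stop:
                &{data,stop,more} ↦ +{data,stop,more}  (external→internal)
                  • data:
                    dual(X) = X
                  • stop:
                    dual(X) = X
                  • more:
                    dual(end) = end
              • ok:
                +{more,ack} ↦ &{more,ack}  (select→offer)
                  • more:
                    dual(end) = end
                  • ack:
                    dual(X) = X
              • ack:
                &{data,more} ↦ +{data,more}  (external→internal)
                  • data:
                    dual(X) = X
                  • more:
                    dual(X) = X
          • data:
            &{data,done,ack} ↦ +{data,done,ack}  (external→internal)
              • data:
                &{err,data,stop} ↦ +{err,data,stop}  (external→internal)
                  • err:
                    dual(end) = end
                  • data:
                    dual(X) = X
                  • stop:
                    dual(X) = X
              • done:
                ?Bool ↦ !Bool
                  dual(end) = end
              • ack:
                ?Int ↦ !Int
                  dual(X) = X
    • stop:
      &{stop,retry,ack} ↦ +{stop,retry,ack}  (external→internal)
        • stop:
          &{retry,stop} ↦ +{retry,stop}  (external→internal)
            • retry:
              ?Int ↦ !Int
                !Int ↦ ?Int
                  dual(X) = X
            • stop:
              ?Bool ↦ !Bool
                +{more,ack,data} ↦ &{more,ack,data}  (select→offer)
                  • more:
                    dual(end) = end
                  • ack:
                    dual(end) = end
                  • data:
                    dual(X) = X
        • retry:
          +{data,err} ↦ &{data,err}  (select→offer)
            • data:
              &{stop,ok,ack} ↦ +{stop,ok,ack}  (external→internal)
                • stop:
                  &{ok,data} ↦ +{ok,data}  (external→internal)
                    • ok:
                      dual(X) = X
                    • data:
                      dual(X) = X
                • ok:
                  +{more,ok} ↦ &{more,ok}  (select→offer)
                    • more:
                      dual(X) = X
                    • ok:
                      dual(end) = end
                • ack:
                  ?Str ↦ !Str
                    dual(X) = X
            • err:
              ?Int ↦ !Int
                +{retry,ack,ok} ↦ &{retry,ack,ok}  (select→offer)
                  • retry:
                    dual(X) = X
                  • ack:
                    dual(end) = end
                  • ok:
                    dual(end) = end
        • ack:
          ?Unit ↦ !Unit
            &{more,data} ↦ +{more,data}  (external→internal)
              • more:
                &{more,data,retry} ↦ +{more,data,retry}  (external→internal)
                  • more:
                    dual(X) = X
                  • data:
                    dual(X) = X
                  • retry:
                    dual(X) = X
              • data:
                !Str ↦ ?Str
                  dual(end) = end
    • ack:
      !Bool ↦ ?Bool
        &{stop,ack,err} ↦ +{stop,ack,err}  (external→internal)
          • stop:
            +{ok,retry,ack} ↦ &{ok,retry,ack}  (select→offer)
              • ok:
                ?Str ↦ !Str
                  dual(X) = X
              • retry:
                +{err,retry,stop} ↦ &{err,retry,stop}  (select→offer)
                  • err:
                    dual(end) = end
                  • retry:
                    dual(end) = end
                  • stop:
                    dual(end) = end
              • ack:
                !Str ↦ ?Str
                  dual(end) = end
          • ack:
            ?Str ↦ !Str
              ?Bool ↦ !Bool
                dual(end) = end
          • err:
            &{stop,done} ↦ +{stop,done}  (external→internal)
              • stop:
                ?Int ↦ !Int
                  dual(X) = X
              • done:
                !Int ↦ ?Int
                  dual(X) = X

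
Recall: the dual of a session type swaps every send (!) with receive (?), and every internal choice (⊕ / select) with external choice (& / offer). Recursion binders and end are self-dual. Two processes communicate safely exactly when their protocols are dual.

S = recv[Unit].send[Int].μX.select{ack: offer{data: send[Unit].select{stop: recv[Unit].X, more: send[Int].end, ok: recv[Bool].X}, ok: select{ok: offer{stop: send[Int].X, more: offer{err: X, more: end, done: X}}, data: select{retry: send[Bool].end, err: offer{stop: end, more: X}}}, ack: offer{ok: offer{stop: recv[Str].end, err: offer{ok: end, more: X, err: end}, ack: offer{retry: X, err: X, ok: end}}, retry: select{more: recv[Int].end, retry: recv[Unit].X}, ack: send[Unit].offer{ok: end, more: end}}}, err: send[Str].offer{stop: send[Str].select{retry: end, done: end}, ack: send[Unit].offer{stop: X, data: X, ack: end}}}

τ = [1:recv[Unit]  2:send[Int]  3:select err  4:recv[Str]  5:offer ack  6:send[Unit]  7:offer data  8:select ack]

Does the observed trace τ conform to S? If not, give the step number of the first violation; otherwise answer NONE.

4

[1] recv[Unit]  match  now at send[Int].μX.…
[2] send[Int]  match  now at μX.…
[3] select err  match  now at send[Str].offer{stop: send[Str].select{retry: end, done: end}, ack: send[Unit].offer{stop: μX.…, data: μX.…, ack: end}}
[4] got recv[Str], protocol expects send[Str]  ✗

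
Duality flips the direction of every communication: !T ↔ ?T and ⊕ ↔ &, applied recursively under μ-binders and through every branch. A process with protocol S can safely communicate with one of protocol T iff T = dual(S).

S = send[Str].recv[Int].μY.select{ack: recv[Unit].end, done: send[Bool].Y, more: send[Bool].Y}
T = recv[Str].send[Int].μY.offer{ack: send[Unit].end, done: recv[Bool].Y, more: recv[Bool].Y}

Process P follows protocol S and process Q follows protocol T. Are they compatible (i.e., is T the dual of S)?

send[Str] ‖ recv[Str]  ✓
  recv[Int] ‖ send[Int]  ✓
    μY ‖ μY  ✓ (μ self-dual)
      select{ack,done,more} ‖ offer{ack,done,more}  ✓ labels match
        case ack:
          recv[Unit] ‖ send[Unit]  ✓
            end ‖ end  ✓
        case done:
          send[Bool] ‖ recv[Bool]  ✓
            Y ‖ Y  ✓
        case more:
          send[Bool] ‖ recv[Bool]  ✓
            Y ‖ Y  ✓

YES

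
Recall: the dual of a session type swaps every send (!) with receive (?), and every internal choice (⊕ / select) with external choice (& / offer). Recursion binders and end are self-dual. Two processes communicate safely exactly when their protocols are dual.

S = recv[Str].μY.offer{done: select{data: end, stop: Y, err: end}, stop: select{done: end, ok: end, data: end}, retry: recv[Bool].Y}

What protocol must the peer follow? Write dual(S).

recv[Str] ↦ send[Str]
  μY ↦ μY  (μ self-dual)
    offer{done,stop,retry} ↦ select{done,stop,retry}  (offer→select)
      • done:
        select{data,stop,err} ↦ offer{data,stop,err}  (internal→external)
          • data:
            end self-dual
          • stop:
            Y self-dual
          • err:
            end self-dual
      • stop:
        select{done,ok,data} ↦ offer{done,ok,data}  (internal→external)
          • done:
            end self-dual
          • ok:
            end self-dual
          • data:
            end self-dual
      • retry:
        recv[Bool] ↦ send[Bool]
          Y self-dual

send[Str].μY.select{done: offer{data: end, stop: Y, err: end}, stop: offer{done: end, ok: end, data: end}, retry: send[Bool].Y}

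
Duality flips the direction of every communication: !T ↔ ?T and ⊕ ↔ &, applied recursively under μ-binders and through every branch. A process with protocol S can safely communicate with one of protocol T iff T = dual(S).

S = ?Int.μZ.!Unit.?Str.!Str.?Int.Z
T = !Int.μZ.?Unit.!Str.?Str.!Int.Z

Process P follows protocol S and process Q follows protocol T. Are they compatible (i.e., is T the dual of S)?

YES

?Int ‖ !Int  ok
  μZ ‖ μZ  ok (rec unchanged)
    !Unit ‖ ?Unit  ok
      ?Str ‖ !Str  ok
        !Str ‖ ?Str  ok
          ?Int ‖ !Int  ok
            Z ‖ Z  ok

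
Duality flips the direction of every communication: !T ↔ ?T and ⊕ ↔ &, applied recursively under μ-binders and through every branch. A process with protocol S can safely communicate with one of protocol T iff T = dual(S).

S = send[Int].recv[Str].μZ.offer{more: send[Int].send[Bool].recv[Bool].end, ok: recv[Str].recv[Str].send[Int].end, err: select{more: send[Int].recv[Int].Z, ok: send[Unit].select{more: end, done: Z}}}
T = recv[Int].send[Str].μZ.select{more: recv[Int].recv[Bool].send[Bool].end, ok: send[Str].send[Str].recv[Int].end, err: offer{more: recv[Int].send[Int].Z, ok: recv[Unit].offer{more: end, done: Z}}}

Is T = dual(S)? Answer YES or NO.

YES

send[Int] ‖ recv[Int]  ok
  recv[Str] ‖ send[Str]  ok
    μZ ‖ μZ  ok (μ self-dual)
      offer{more,ok,err} ‖ select{more,ok,err}  ok same labels
        • more:
          send[Int] ‖ recv[Int]  ok
            send[Bool] ‖ recv[Bool]  ok
              recv[Bool] ‖ send[Bool]  ok
                end ‖ end  ok
        • ok:
          recv[Str] ‖ send[Str]  ok
            recv[Str] ‖ send[Str]  ok
              send[Int] ‖ recv[Int]  ok
                end ‖ end  ok
        • err:
          select{more,ok} ‖ offer{more,ok}  ok same labels
            • more:
              send[Int] ‖ recv[Int]  ok
                recv[Int] ‖ send[Int]  ok
                  Z ‖ Z  ok
            • ok:
              send[Unit] ‖ recv[Unit]  ok
                select{more,done} ‖ offer{more,done}  ok same labels
                  • more:
                    end ‖ end  ok
                  • done:
                    Z ‖ Z  ok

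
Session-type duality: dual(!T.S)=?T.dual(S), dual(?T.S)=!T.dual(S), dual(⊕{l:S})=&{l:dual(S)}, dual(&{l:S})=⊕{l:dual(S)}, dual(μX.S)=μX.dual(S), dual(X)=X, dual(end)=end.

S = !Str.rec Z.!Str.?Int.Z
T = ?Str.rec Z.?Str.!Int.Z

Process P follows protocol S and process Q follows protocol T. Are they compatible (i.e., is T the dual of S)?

!Str | ?Str  match
  rec Z | rec Z  match (binder kept)
    !Str | ?Str  match
      ?Int | !Int  match
        Z | Z  match

YES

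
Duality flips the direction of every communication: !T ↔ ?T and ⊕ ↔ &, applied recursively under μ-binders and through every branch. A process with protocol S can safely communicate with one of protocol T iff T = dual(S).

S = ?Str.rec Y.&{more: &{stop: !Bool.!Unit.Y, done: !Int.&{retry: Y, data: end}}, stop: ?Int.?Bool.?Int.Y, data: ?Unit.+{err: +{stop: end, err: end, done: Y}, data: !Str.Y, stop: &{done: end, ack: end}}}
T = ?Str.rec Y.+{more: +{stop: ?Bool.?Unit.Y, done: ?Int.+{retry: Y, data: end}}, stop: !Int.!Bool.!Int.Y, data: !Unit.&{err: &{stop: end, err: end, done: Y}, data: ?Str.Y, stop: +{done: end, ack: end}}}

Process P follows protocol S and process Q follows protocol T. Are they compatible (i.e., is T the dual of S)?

?Str ‖ ?Str  ✗ same direction on both sides — not dual

NO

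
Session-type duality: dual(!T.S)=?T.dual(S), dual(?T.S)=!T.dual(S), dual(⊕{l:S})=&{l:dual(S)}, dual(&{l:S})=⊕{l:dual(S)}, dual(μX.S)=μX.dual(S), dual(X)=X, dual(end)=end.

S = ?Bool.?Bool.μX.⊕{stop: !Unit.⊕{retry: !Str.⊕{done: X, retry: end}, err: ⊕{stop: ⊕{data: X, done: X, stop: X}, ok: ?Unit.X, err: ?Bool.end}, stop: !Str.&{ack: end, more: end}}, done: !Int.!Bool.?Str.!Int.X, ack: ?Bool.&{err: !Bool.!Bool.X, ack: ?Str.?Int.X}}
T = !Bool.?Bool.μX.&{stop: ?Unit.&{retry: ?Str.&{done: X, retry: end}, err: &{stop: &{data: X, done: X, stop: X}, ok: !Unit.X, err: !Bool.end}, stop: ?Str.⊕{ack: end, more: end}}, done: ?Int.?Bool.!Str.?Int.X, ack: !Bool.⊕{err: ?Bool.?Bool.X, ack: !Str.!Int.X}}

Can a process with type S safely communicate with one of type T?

?Bool | !Bool  match
  ?Bool | ?Bool  ✗ same direction on both sides — not dual

NO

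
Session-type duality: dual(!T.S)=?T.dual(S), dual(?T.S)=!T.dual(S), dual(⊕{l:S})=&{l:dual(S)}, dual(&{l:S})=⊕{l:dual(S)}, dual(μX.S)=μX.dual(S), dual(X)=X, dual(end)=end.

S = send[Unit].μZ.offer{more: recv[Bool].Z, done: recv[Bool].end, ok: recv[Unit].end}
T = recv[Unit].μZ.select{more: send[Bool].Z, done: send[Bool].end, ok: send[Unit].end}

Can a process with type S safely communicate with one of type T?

send[Unit] | recv[Unit]  match
  μZ | μZ  match (binder kept)
    offer{more,done,ok} | select{more,done,ok}  match same labels
      case more:
        recv[Bool] | send[Bool]  match
          Z | Z  match
      case done:
        recv[Bool] | send[Bool]  match
          end | end  match
      case ok:
        recv[Unit] | send[Unit]  match
          end | end  match

YES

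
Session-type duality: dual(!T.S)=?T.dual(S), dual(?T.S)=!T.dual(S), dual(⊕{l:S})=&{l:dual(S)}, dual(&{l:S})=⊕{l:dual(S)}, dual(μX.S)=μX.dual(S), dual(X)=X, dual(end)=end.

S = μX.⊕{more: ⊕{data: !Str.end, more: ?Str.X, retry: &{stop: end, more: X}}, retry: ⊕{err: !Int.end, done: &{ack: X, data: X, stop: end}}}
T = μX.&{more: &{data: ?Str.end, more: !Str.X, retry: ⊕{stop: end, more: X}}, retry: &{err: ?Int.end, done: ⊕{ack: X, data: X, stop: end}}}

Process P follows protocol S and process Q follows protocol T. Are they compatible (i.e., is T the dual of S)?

μX vs μX  ok (μ self-dual)
  ⊕{more,retry} vs &{more,retry}  ok labels match
    case more:
      ⊕{data,more,retry} vs &{data,more,retry}  ok labels match
        case data:
          !Str vs ?Str  ok
            end vs end  ok
        case more:
          ?Str vs !Str  ok
            X vs X  ok
        case retry:
          &{stop,more} vs ⊕{stop,more}  ok labels match
            case stop:
              end vs end  ok
            case more:
              X vs X  ok
    case retry:
      ⊕{err,done} vs &{err,done}  ok labels match
        case err:
          !Int vs ?Int  ok
            end vs end  ok
        case done:
          &{ack,data,stop} vs ⊕{ack,data,stop}  ok labels match
            case ack:
              X vs X  ok
            case data:
              X vs X  ok
            case stop:
              end vs end  ok

YES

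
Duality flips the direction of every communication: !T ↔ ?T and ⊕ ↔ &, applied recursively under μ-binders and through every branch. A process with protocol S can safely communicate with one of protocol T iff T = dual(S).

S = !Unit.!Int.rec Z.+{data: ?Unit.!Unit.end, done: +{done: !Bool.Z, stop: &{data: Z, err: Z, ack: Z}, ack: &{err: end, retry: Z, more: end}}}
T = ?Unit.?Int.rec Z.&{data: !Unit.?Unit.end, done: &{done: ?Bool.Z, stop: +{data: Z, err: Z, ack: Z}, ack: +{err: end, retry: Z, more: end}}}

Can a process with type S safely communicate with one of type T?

YES

!Unit ‖ ?Unit  ✓
  !Int ‖ ?Int  ✓
    rec Z ‖ rec Z  ✓ (rec unchanged)
      +{data,done} ‖ &{data,done}  ✓ labels match
        [data]
          ?Unit ‖ !Unit  ✓
            !Unit ‖ ?Unit  ✓
              end ‖ end  ✓
        [done]
          +{done,stop,ack} ‖ &{done,stop,ack}  ✓ labels match
            [done]
              !Bool ‖ ?Bool  ✓
                Z ‖ Z  ✓
            [stop]
              &{data,err,ack} ‖ +{data,err,ack}  ✓ labels match
                [data]
                  Z ‖ Z  ✓
                [err]
                  Z ‖ Z  ✓
                [ack]
                  Z ‖ Z  ✓
            [ack]
              &{err,retry,more} ‖ +{err,retry,more}  ✓ labels match
                [err]
                  end ‖ end  ✓
                [retry]
                  Z ‖ Z  ✓
                [more]
                  end ‖ end  ✓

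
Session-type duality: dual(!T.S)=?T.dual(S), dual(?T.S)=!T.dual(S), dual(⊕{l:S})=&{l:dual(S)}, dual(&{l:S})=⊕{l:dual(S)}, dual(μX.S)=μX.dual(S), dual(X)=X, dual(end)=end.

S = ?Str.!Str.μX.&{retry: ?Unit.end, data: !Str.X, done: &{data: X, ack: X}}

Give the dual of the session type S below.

!Str.?Str.μX.⊕{retry: !Unit.end, data: ?Str.X, done: ⊕{data: X, ack: X}}

?Str → !Str
  !Str → ?Str
    μX → μX  (binder kept)
      &{retry,data,done} → ⊕{retry,data,done}  (&→⊕)
        case retry:
          ?Unit → !Unit
            end self-dual
        case data:
          !Str → ?Str
            X self-dual
        case done:
          &{data,ack} → ⊕{data,ack}  (&→⊕)
            case data:
              X self-dual
            case ack:
              X self-dual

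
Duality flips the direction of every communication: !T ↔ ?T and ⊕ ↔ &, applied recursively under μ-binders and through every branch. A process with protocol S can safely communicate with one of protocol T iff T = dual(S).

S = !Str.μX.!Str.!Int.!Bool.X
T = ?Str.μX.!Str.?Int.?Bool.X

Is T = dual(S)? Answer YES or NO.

!Str | ?Str  ✓
  μX | μX  ✓ (rec unchanged)
    !Str | !Str  ✗ same direction on both sides — not dual

NO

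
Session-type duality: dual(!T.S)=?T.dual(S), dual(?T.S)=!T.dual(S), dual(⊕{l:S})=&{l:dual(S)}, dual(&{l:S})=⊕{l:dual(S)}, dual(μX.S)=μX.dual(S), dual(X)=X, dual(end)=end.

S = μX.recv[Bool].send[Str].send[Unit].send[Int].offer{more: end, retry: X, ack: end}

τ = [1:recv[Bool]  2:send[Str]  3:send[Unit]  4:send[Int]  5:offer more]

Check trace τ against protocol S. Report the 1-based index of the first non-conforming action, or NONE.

NONE

step 1: recv[Bool]  ✓  residual = send[Str].send[Unit].send[Int].offer{more: end, retry: μX.…, ack: end}
step 2: send[Str]  ✓  residual = send[Unit].send[Int].offer{more: end, retry: μX.…, ack: end}
step 3: send[Unit]  ✓  residual = send[Int].offer{more: end, retry: μX.…, ack: end}
step 4: send[Int]  ✓  residual = offer{more: end, retry: μX.…, ack: end}
step 5: offer more  ✓  residual = end
τ conforms to S (length 5)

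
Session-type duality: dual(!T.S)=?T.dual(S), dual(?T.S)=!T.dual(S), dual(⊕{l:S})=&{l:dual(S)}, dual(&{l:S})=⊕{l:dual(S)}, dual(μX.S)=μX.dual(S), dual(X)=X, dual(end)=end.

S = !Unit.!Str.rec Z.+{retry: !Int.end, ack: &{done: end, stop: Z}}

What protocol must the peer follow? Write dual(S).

!Unit ↦ ?Unit
  !Str ↦ ?Str
    rec Z ↦ rec Z  (rec unchanged)
      +{retry,ack} ↦ &{retry,ack}  (internal→external)
        [retry]
          !Int ↦ ?Int
            end self-dual
        [ack]
          &{done,stop} ↦ +{done,stop}  (&→⊕)
            [done]
              end self-dual
            [stop]
              Z self-dual

?Unit.?Str.rec Z.&{retry: ?Int.end, ack: +{done: end, stop: Z}}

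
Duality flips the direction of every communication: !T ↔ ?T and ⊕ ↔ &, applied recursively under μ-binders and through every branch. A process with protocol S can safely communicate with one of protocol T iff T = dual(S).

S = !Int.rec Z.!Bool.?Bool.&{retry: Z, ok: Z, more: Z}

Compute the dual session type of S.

!Int ↦ ?Int
  rec Z ↦ rec Z  (μ self-dual)
    !Bool ↦ ?Bool
      ?Bool ↦ !Bool
        &{retry,ok,more} ↦ +{retry,ok,more}  (&→⊕)
          [retry]
            Z self-dual
          [ok]
            Z self-dual
          [more]
            Z self-dual

?Int.rec Z.?Bool.!Bool.+{retry: Z, ok: Z, more: Z}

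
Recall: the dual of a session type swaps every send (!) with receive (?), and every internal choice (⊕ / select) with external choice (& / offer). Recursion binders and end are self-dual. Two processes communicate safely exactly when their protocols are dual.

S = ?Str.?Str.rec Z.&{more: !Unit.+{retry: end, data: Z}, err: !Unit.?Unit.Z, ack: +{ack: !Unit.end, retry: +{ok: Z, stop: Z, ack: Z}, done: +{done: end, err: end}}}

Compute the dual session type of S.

?Str → !Str
  ?Str → !Str
    rec Z → rec Z  (binder kept)
      &{more,err,ack} → +{more,err,ack}  (offer→select)
        case more:
          !Unit → ?Unit
            +{retry,data} → &{retry,data}  (select→offer)
              case retry:
                dual(end) = end
              case data:
                dual(Z) = Z
        case err:
          !Unit → ?Unit
            ?Unit → !Unit
              dual(Z) = Z
        case ack:
          +{ack,retry,done} → &{ack,retry,done}  (select→offer)
            case ack:
              !Unit → ?Unit
                dual(end) = end
            case retry:
              +{ok,stop,ack} → &{ok,stop,ack}  (select→offer)
                case ok:
                  dual(Z) = Z
                case stop:
                  dual(Z) = Z
                case ack:
                  dual(Z) = Z
            case done:
              +{done,err} → &{done,err}  (select→offer)
                case done:
                  dual(end) = end
                case err:
                  dual(end) = end

!Str.!Str.rec Z.+{more: ?Unit.&{retry: end, data: Z}, err: ?Unit.!Unit.Z, ack: &{ack: ?Unit.end, retry: &{ok: Z, stop: Z, ack: Z}, done: &{done: end, err: end}}}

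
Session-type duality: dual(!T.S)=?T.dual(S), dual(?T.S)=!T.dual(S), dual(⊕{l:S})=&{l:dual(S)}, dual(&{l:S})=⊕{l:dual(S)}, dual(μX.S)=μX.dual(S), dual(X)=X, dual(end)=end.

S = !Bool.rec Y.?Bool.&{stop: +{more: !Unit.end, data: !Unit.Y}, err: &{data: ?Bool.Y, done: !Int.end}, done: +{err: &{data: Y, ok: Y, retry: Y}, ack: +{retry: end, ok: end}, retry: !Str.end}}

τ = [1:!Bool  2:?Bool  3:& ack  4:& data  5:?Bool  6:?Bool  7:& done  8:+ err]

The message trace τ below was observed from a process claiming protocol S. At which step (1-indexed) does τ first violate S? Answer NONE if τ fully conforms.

[1] !Bool  ✓  cont: rec Y.…
[2] ?Bool  ✓  cont: &{stop: +{more: !Unit.end, data: !Unit.rec Y.…}, err: &{data: ?Bool.rec Y.…, done: !Int.end}, done: +{err: &{data: rec Y.…, ok: rec Y.…, retry: rec Y.…}, ack: +{retry: end, ok: end}, retry: !Str.end}}
[3] got & ack, protocol expects & stop or & err or & done  ✗

3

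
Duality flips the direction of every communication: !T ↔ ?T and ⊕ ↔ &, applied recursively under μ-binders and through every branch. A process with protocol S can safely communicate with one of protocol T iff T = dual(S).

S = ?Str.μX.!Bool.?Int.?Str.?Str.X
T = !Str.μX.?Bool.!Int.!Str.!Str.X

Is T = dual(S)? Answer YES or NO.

YES

?Str vs !Str  ✓
  μX vs μX  ✓ (binder kept)
    !Bool vs ?Bool  ✓
      ?Int vs !Int  ✓
        ?Str vs !Str  ✓
          ?Str vs !Str  ✓
            X vs X  ✓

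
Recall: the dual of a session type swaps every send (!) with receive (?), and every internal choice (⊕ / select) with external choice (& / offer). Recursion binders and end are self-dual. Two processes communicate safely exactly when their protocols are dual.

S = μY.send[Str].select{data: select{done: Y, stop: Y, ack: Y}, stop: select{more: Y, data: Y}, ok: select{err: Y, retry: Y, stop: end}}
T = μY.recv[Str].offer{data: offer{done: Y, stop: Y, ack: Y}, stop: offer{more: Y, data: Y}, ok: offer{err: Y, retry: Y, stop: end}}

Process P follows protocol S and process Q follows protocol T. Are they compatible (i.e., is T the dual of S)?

YES

μY ‖ μY  ✓ (binder kept)
  send[Str] ‖ recv[Str]  ✓
    select{data,stop,ok} ‖ offer{data,stop,ok}  ✓ labels match
      • data:
        select{done,stop,ack} ‖ offer{done,stop,ack}  ✓ labels match
          • done:
            Y ‖ Y  ✓
          • stop:
            Y ‖ Y  ✓
          • ack:
            Y ‖ Y  ✓
      • stop:
        select{more,data} ‖ offer{more,data}  ✓ labels match
          • more:
            Y ‖ Y  ✓
          • data:
            Y ‖ Y  ✓
      • ok:
        select{err,retry,stop} ‖ offer{err,retry,stop}  ✓ labels match
          • err:
            Y ‖ Y  ✓
          • retry:
            Y ‖ Y  ✓
          • stop:
            end ‖ end  ✓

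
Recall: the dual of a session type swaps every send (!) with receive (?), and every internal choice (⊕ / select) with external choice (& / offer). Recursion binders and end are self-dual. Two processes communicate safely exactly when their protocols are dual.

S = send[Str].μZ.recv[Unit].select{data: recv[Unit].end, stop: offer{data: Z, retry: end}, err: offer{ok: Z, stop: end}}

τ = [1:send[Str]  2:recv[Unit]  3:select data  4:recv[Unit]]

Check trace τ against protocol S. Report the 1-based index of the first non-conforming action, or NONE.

NONE

@1 send[Str]  ✓  residual = μZ.…
@2 recv[Unit]  ✓  residual = select{data: recv[Unit].end, stop: offer{data: μZ.…, retry: end}, err: offer{ok: μZ.…, stop: end}}
@3 select data  ✓  residual = recv[Unit].end
@4 recv[Unit]  ✓  residual = end
τ conforms to S (length 4)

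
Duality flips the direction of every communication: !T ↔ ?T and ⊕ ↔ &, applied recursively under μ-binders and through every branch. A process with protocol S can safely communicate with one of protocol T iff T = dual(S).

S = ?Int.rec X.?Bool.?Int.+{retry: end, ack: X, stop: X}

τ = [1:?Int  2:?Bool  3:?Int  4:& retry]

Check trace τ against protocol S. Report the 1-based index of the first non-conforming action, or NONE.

4

[1] ?Int  ✓  state: rec X.…
[2] ?Bool  ✓  state: ?Int.+{retry: end, ack: rec X.…, stop: rec X.…}
[3] ?Int  ✓  state: +{retry: end, ack: rec X.…, stop: rec X.…}
[4] got & retry, protocol expects + retry or + ack or + stop  ✗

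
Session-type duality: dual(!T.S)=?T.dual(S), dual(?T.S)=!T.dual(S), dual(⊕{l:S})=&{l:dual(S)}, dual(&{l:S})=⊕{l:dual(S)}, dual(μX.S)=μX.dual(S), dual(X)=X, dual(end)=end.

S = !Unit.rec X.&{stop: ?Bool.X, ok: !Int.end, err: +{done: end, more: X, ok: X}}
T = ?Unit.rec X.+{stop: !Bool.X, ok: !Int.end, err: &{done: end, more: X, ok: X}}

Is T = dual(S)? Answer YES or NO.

!Unit ‖ ?Unit  ok
  rec X ‖ rec X  ok (μ self-dual)
    &{stop,ok,err} ‖ +{stop,ok,err}  ok same labels
      case stop:
        ?Bool ‖ !Bool  ok
          X ‖ X  ok
      case ok:
        !Int ‖ !Int  ✗ same direction on both sides — not dual

NO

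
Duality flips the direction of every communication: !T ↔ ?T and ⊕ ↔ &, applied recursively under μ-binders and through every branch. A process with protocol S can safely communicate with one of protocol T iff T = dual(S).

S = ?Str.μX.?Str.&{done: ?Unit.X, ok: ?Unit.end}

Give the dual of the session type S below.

!Str.μX.!Str.⊕{done: !Unit.X, ok: !Unit.end}

?Str ↦ !Str
  μX ↦ μX  (rec unchanged)
    ?Str ↦ !Str
      &{done,ok} ↦ ⊕{done,ok}  (&→⊕)
        • done:
          ?Unit ↦ !Unit
            X self-dual
        • ok:
          ?Unit ↦ !Unit
            end self-dual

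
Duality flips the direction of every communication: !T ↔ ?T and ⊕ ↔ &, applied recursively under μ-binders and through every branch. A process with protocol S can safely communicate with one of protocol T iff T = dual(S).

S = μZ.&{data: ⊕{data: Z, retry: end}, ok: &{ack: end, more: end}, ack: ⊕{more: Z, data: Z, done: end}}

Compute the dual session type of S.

μZ.⊕{data: &{data: Z, retry: end}, ok: ⊕{ack: end, more: end}, ack: &{more: Z, data: Z, done: end}}

μZ → μZ  (μ self-dual)
  &{data,ok,ack} → ⊕{data,ok,ack}  (external→internal)
    [data]
      ⊕{data,retry} → &{data,retry}  (select→offer)
        [data]
          dual(Z) = Z
        [retry]
          dual(end) = end
    [ok]
      &{ack,more} → ⊕{ack,more}  (external→internal)
        [ack]
          dual(end) = end
        [more]
          dual(end) = end
    [ack]
      ⊕{more,data,done} → &{more,data,done}  (select→offer)
        [more]
          dual(Z) = Z
        [data]
          dual(Z) = Z
        [done]
          dual(end) = end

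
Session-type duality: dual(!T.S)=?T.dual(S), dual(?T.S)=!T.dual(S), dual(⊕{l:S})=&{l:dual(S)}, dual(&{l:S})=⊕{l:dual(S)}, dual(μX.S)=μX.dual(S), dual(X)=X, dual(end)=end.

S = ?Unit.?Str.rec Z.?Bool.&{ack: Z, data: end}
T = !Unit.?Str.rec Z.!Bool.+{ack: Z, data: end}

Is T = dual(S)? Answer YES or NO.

NO

?Unit ‖ !Unit  match
  ?Str ‖ ?Str  ✗ same direction on both sides — not dual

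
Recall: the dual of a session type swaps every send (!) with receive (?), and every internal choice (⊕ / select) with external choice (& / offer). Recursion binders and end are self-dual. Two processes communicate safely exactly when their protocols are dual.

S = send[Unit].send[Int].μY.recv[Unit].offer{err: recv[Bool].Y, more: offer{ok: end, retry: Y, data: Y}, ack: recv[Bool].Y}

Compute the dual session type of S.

send[Unit] → recv[Unit]
  send[Int] → recv[Int]
    μY → μY  (μ self-dual)
      recv[Unit] → send[Unit]
        offer{err,more,ack} → select{err,more,ack}  (&→⊕)
          [err]
            recv[Bool] → send[Bool]
              Y ↦ Y
          [more]
            offer{ok,retry,data} → select{ok,retry,data}  (&→⊕)
              [ok]
                end ↦ end
              [retry]
                Y ↦ Y
              [data]
                Y ↦ Y
          [ack]
            recv[Bool] → send[Bool]
              Y ↦ Y

recv[Unit].recv[Int].μY.send[Unit].select{err: send[Bool].Y, more: select{ok: end, retry: Y, data: Y}, ack: send[Bool].Y}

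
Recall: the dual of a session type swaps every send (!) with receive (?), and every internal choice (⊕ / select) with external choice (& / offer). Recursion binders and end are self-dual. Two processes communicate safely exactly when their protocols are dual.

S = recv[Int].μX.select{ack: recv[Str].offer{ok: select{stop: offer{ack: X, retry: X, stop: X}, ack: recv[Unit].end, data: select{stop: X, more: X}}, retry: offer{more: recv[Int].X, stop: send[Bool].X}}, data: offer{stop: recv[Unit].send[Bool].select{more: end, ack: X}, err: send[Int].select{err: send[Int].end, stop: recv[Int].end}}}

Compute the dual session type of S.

send[Int].μX.offer{ack: send[Str].select{ok: offer{stop: select{ack: X, retry: X, stop: X}, ack: send[Unit].end, data: offer{stop: X, more: X}}, retry: select{more: send[Int].X, stop: recv[Bool].X}}, data: select{stop: send[Unit].recv[Bool].offer{more: end, ack: X}, err: recv[Int].offer{err: recv[Int].end, stop: send[Int].end}}}

recv[Int] ↦ send[Int]
  μX ↦ μX  (rec unchanged)
    select{ack,data} ↦ offer{ack,data}  (select→offer)
      • ack:
        recv[Str] ↦ send[Str]
          offer{ok,retry} ↦ select{ok,retry}  (&→⊕)
            • ok:
              select{stop,ack,data} ↦ offer{stop,ack,data}  (select→offer)
                • stop:
                  offer{ack,retry,stop} ↦ select{ack,retry,stop}  (&→⊕)
                    • ack:
                      dual(X) = X
                    • retry:
                      dual(X) = X
                    • stop:
                      dual(X) = X
                • ack:
                  recv[Unit] ↦ send[Unit]
                    dual(end) = end
                • data:
                  select{stop,more} ↦ offer{stop,more}  (select→offer)
                    • stop:
                      dual(X) = X
                    • more:
                      dual(X) = X
            • retry:
              offer{more,stop} ↦ select{more,stop}  (&→⊕)
                • more:
                  recv[Int] ↦ send[Int]
                    dual(X) = X
                • stop:
                  send[Bool] ↦ recv[Bool]
                    dual(X) = X
      • data:
        offer{stop,err} ↦ select{stop,err}  (&→⊕)
          • stop:
            recv[Unit] ↦ send[Unit]
              send[Bool] ↦ recv[Bool]
                select{more,ack} ↦ offer{more,ack}  (select→offer)
                  • more:
                    dual(end) = end
                  • ack:
                    dual(X) = X
          • err:
            send[Int] ↦ recv[Int]
              select{err,stop} ↦ offer{err,stop}  (select→offer)
                • err:
                  send[Int] ↦ recv[Int]
                    dual(end) = end
                • stop:
                  recv[Int] ↦ send[Int]
                    dual(end) = end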